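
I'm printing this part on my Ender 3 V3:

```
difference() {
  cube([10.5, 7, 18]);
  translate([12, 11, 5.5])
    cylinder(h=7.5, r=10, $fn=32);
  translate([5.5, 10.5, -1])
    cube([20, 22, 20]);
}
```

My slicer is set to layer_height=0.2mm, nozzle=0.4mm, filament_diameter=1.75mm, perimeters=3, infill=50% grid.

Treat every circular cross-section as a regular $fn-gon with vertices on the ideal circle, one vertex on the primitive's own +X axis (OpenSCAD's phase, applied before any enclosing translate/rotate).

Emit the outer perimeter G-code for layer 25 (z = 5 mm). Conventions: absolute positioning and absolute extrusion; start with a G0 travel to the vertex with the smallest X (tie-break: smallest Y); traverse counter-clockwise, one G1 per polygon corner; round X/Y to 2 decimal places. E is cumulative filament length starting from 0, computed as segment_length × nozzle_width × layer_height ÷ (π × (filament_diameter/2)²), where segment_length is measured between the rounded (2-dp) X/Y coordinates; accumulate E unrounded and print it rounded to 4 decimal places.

At z = 5 mm: the cube (footprint 10.5×7) is included at this height; the cylinder at (12, 11) is absent (z outside [5.5, 13]); the cube at (5.5, 10.5) (footprint 20×22) is included at this height; Taking the first minus the rest: starting from the 10.5×7 cube, the 20×22 cube at (5.5, 10.5) misses the remaining region (no effect) — 1 connected region. The outline is a single polygon with 4 vertices. Extrusion per mm of travel: 0.4 × 0.2 / (π × 0.875²) = 0.033260. Accumulating E over each segment gives final E = 1.1641.

G0 X0.00 Y0.00 Z5.00
G1 X10.50 Y0.00 E0.3492
G1 X10.50 Y7.00 E0.5821
G1 X0.00 Y7.00 E0.9313
G1 X0.00 Y0.00 E1.1641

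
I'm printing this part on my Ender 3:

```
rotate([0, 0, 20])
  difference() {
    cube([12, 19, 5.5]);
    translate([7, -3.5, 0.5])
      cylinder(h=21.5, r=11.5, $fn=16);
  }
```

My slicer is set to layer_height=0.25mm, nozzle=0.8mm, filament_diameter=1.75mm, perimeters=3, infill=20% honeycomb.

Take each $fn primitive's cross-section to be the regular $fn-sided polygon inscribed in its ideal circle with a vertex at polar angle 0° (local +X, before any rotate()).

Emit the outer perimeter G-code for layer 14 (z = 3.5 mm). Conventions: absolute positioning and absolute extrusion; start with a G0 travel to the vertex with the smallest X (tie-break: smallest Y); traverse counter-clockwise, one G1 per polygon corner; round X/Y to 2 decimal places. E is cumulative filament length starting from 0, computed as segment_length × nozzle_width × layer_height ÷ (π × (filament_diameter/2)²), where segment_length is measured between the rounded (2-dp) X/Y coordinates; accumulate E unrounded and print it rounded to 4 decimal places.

G0 X-6.50 Y17.85 Z3.50
G1 X-1.84 Y5.06 E1.1319
G1 X0.01 Y7.58 E1.3918
G1 X3.84 Y9.91 E1.7646
G1 X8.28 Y10.59 E2.1381
G1 X8.98 Y10.42 E2.1980
G1 X4.78 Y21.96 E3.2191
G1 X-6.50 Y17.85 E4.2174

At z = 3.5 mm: the cube is present — its section is the full 12×19 rectangle; the cylinder at (7, -3.5): section is a regular 16-gon, circumradius r=11.5; Subtracting the remaining from the first: starting from the 12×19 cube, the r=11.5 cylinder at (7, -3.5) partially overlaps it — only the 86.97 mm² overlap (of its 404.88 mm²) is removed, clipping the outline — 1 connected region; (whole slice rotated 20° about Z — lengths, areas and connectivity unchanged). The outline is a single polygon with 7 vertices. Extrusion per mm of travel: 0.8 × 0.25 / (π × 0.875²) = 0.083150. Accumulating E over each segment gives final E = 4.2174.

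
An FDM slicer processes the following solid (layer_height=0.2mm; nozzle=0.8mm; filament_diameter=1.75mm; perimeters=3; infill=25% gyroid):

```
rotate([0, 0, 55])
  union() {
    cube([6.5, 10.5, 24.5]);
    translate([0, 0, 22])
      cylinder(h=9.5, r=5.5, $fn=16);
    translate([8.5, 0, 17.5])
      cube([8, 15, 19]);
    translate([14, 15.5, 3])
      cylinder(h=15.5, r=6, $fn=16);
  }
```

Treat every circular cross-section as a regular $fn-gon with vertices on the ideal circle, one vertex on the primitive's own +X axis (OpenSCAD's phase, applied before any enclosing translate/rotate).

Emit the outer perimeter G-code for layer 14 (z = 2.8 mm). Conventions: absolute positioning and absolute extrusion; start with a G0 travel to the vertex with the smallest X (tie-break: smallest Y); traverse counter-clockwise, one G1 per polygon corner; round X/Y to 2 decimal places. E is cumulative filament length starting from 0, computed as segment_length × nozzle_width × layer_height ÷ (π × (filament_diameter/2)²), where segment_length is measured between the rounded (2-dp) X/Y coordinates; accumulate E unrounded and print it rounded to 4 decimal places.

G0 X-8.60 Y6.02 Z2.80
G1 X0.00 Y0.00 E0.6983
G1 X3.73 Y5.32 E1.1305
G1 X-4.87 Y11.35 E1.8292
G1 X-8.60 Y6.02 E2.2619

At z = 2.8 mm: the 6.5×10.5 cube contributes its full rectangle; the cylinder is not intersected at this z (z outside [22, 31.5]); the cube at (8.5, 0) is absent (z outside [17.5, 36.5]); the cylinder at (14, 15.5) is not intersected at this z (z outside [3, 18.5]); Combining (union): only the 6.5×10.5 cube is present, so the union is just that shape — 1 connected region; (whole slice rotated 55° about Z — lengths, areas and connectivity unchanged). The outline is a single polygon with 4 vertices. Extrusion per mm of travel: 0.8 × 0.2 / (π × 0.875²) = 0.066520. Accumulating E over each segment gives final E = 2.2619.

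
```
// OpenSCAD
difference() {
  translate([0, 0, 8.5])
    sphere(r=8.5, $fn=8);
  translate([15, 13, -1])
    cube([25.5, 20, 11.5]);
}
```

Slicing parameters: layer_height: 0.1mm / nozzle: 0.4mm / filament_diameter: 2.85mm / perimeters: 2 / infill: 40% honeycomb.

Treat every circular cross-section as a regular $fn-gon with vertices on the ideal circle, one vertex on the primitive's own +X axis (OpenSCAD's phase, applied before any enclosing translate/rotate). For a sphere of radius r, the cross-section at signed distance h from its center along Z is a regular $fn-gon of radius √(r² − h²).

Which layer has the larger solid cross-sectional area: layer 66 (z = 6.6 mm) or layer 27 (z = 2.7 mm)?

layer 66 (z = 6.6 mm)

Layer 66 (z = 6.6): the sphere: section is a regular 8-gon, circumradius = √(r²−h²) = √(8.5²−1.9²) = 8.285 (area = (8/2)·8.285²·sin(360°/8) = 194.14 mm²); the cube at (15, 13) (footprint 25.5×20) is included at this height (area 510.00 mm²); After the difference (first − rest): starting from the r=8.5 sphere (194.14 mm²), the 25.5×20 cube at (15, 13) misses the remaining region (no effect) — area = 194.14 mm². So its area = 194.14 mm². Layer 27 (z = 2.7): the sphere: section is a regular 8-gon, circumradius = √(r²−h²) = √(8.5²−5.8²) = 6.214 (area = (8/2)·6.214²·sin(360°/8) = 109.21 mm²); the cube at (15, 13) is present — its section is the full 25.5×20 rectangle (area 510.00 mm²); After the difference (first − rest): starting from the r=8.5 sphere (109.21 mm²), the 25.5×20 cube at (15, 13) misses the remaining region (no effect) — area = 109.21 mm². So its area = 109.21 mm². Layer 66 is larger (194.14 vs 109.21 mm²).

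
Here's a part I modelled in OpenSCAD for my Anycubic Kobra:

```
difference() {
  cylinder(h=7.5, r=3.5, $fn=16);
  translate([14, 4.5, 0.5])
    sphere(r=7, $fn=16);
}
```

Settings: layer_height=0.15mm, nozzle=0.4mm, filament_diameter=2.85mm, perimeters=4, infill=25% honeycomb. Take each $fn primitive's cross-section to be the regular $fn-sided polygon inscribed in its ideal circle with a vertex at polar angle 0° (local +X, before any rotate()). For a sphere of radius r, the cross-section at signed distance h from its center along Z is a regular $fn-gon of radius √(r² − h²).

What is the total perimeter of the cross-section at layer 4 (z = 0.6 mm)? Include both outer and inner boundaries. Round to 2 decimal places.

21.85 mm

At z = 0.6 mm: the cylinder: section is a regular 16-gon, circumradius r=3.5 (perimeter = 2·16·3.500·sin(180°/16) = 21.85 mm); the r=7 sphere at (14, 4.5) slices to a regular 16-gon of circumradius 6.999 (√(r²−h²) with h=0.1 from center) (perimeter = 2·16·6.999·sin(180°/16) = 43.70 mm); After the difference (first − rest): starting from the r=3.5 cylinder, the r=7 sphere at (14, 4.5) misses the remaining region (no effect) — boundary = 21.85 mm. Overall, the cross-section is a single solid region. Total boundary length (outer) = 21.85 mm.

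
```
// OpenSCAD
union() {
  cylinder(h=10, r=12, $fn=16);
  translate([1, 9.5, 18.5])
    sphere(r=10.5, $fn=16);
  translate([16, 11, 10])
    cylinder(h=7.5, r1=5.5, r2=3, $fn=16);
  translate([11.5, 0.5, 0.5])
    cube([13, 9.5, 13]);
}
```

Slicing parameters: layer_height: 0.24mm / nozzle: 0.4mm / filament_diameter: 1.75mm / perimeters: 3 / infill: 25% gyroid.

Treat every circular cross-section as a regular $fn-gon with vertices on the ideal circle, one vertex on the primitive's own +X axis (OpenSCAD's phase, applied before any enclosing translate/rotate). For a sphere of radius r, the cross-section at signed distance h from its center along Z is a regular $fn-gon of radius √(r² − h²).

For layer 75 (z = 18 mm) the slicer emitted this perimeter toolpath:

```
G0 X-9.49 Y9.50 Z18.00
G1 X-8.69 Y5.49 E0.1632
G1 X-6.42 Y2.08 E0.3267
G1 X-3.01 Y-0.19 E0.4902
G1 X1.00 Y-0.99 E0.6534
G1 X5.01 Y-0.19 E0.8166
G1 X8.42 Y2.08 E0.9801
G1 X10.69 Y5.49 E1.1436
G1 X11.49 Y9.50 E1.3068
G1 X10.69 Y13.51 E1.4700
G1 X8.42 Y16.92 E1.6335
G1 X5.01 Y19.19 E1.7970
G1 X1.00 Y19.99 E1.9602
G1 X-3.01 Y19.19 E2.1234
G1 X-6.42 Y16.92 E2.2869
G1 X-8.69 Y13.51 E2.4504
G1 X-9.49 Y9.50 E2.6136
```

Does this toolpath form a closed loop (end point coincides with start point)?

Start point (G0): (-9.49, 9.50). End point (last G1): the path returns to the start — closed.

yes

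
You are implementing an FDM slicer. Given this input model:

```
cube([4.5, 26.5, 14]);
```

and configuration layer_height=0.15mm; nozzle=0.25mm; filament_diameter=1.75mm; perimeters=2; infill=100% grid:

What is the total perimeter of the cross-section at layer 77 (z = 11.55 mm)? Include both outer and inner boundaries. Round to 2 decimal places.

At z = 11.55 mm: the 4.5×26.5 cube contributes its full rectangle (perimeter 62.00 mm). Overall, the cross-section is a single solid region. Total boundary length (outer) = 62.00 mm.

62.00 mm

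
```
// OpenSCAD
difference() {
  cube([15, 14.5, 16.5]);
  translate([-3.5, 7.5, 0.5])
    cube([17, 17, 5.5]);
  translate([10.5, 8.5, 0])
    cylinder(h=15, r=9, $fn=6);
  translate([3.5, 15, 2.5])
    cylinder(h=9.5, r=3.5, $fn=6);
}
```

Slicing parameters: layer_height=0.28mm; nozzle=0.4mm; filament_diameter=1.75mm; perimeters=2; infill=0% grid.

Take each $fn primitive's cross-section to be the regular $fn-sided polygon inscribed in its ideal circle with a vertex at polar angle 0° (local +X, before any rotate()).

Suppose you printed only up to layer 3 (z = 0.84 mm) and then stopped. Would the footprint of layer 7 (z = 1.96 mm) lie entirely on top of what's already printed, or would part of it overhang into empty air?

Compare the two slices. At z = 0.84: the cube (footprint 15×14.5) is included at this height (area 217.50 mm²); the cube at (-3.5, 7.5) is present — its section is the full 17×17 rectangle (area 289.00 mm²); the r=9 cylinder at (10.5, 8.5) gives a regular 6-gon of circumradius 9 (constant along its height) (area = (6/2)·9.000²·sin(360°/6) = 210.44 mm²); the cylinder at (3.5, 15) does not reach this height (z outside [2.5, 12]); Subtracting the remaining from the first: starting from the 15×14.5 cube (217.50 mm²), the 17×17 cube at (-3.5, 7.5) partially overlaps it — only the 94.50 mm² overlap (of its 289.00 mm²) is removed, clipping the outline; the r=9 cylinder at (10.5, 8.5) partially overlaps it — only the 84.97 mm² overlap (of its 210.44 mm²) is removed, clipping the outline — area = 38.03 mm². At z = 1.96: the cube is present — its section is the full 15×14.5 rectangle (area 217.50 mm²); the cube at (-3.5, 7.5) is present — its section is the full 17×17 rectangle (area 289.00 mm²); the r=9 cylinder at (10.5, 8.5) gives a regular 6-gon of circumradius 9 (constant along its height) (area = (6/2)·9.000²·sin(360°/6) = 210.44 mm²); the cylinder at (3.5, 15) is not intersected at this z (z outside [2.5, 12]); After the difference (first − rest): starting from the 15×14.5 cube (217.50 mm²), the 17×17 cube at (-3.5, 7.5) partially overlaps it — only the 94.50 mm² overlap (of its 289.00 mm²) is removed, clipping the outline; the r=9 cylinder at (10.5, 8.5) partially overlaps it — only the 84.97 mm² overlap (of its 210.44 mm²) is removed, clipping the outline — area = 38.03 mm². Checking containment: the cross-section at z = 1.96 is a subset of the cross-section at z = 0.84.

entirely on top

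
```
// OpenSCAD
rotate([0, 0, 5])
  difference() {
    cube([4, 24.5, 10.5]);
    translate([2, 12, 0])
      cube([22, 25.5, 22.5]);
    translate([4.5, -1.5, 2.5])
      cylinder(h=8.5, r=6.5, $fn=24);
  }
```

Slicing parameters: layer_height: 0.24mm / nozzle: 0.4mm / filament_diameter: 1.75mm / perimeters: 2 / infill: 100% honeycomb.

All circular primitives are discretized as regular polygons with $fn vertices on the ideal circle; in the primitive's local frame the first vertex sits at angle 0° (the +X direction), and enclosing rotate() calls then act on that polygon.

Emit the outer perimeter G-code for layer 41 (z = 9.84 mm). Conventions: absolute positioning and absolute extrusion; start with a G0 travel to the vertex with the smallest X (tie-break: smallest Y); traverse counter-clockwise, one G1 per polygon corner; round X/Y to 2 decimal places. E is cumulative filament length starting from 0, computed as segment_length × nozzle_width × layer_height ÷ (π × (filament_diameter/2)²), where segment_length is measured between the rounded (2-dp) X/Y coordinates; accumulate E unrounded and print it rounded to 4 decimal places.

At z = 9.84 mm: the cube is present — its section is the full 4×24.5 rectangle; the cube at (2, 12) (footprint 22×25.5) is included at this height; the r=6.5 cylinder at (4.5, -1.5) gives a regular 24-gon of circumradius 6.5 (constant along its height); Taking the first minus the rest: starting from the 4×24.5 cube, the 22×25.5 cube at (2, 12) partially overlaps it — only the 25.00 mm² overlap (of its 561.00 mm²) is removed, clipping the outline; the r=6.5 cylinder at (4.5, -1.5) partially overlaps it — only the 17.29 mm² overlap (of its 131.22 mm²) is removed, clipping the outline — 1 connected region; (whole slice rotated 5° about Z — lengths, areas and connectivity unchanged). The outline is a single polygon with 8 vertices. Extrusion per mm of travel: 0.4 × 0.24 / (π × 0.875²) = 0.039912. Accumulating E over each segment gives final E = 1.9701.

G0 X-2.14 Y24.41 Z9.84
G1 X-0.28 Y3.16 E0.8514
G1 X0.89 Y4.22 E0.9144
G1 X2.39 Y5.01 E0.9821
G1 X3.55 Y5.26 E1.0294
G1 X2.94 Y12.30 E1.3114
G1 X0.95 Y12.13 E1.3912
G1 X-0.14 Y24.58 E1.8900
G1 X-2.14 Y24.41 E1.9701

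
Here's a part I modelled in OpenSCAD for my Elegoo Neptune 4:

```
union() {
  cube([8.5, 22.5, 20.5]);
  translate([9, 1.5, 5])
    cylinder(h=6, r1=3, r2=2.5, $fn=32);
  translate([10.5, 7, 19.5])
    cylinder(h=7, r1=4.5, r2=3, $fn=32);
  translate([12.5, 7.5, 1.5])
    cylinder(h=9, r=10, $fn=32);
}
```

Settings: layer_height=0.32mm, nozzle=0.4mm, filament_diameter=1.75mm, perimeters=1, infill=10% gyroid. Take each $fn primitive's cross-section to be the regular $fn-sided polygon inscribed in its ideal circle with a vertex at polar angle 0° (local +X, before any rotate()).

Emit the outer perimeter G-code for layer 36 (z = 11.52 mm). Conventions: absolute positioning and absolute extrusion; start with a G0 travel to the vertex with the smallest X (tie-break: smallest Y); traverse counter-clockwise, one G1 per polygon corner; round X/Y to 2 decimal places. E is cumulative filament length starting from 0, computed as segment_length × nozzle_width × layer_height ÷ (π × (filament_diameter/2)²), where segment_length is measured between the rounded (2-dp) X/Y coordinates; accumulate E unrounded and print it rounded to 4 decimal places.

At z = 11.52 mm: the cube (footprint 8.5×22.5) is included at this height; the cone at (9, 1.5) is not intersected at this z (z outside [5, 11]); the cone at (10.5, 7) does not reach this height (z outside [19.5, 26.5]); the cylinder at (12.5, 7.5) is absent (z outside [1.5, 10.5]); Taking the union: only the 8.5×22.5 cube is present, so the union is just that shape — 1 connected region. The outline is a single polygon with 4 vertices. Extrusion per mm of travel: 0.4 × 0.32 / (π × 0.875²) = 0.053216. Accumulating E over each segment gives final E = 3.2994.

G0 X0.00 Y0.00 Z11.52
G1 X8.50 Y0.00 E0.4523
G1 X8.50 Y22.50 E1.6497
G1 X0.00 Y22.50 E2.1020
G1 X0.00 Y0.00 E3.2994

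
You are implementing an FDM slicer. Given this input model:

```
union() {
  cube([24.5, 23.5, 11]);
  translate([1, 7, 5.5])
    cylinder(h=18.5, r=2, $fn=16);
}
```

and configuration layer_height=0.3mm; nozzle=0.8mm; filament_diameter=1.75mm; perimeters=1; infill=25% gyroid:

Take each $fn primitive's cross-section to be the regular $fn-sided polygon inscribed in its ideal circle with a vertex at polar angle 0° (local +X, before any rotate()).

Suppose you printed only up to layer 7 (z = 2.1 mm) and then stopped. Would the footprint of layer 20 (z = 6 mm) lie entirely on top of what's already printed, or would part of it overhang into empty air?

Compare the two slices. At z = 2.1: the cube (footprint 24.5×23.5) is included at this height (area 575.75 mm²); the cylinder at (1, 7) does not reach this height (z outside [5.5, 24]); Taking the union: only the 24.5×23.5 cube is present, so the union is just that shape — area = 575.75 mm². At z = 6: the 24.5×23.5 cube contributes its full rectangle (area 575.75 mm²); the cylinder at (1, 7): section is a regular 16-gon, circumradius r=2 (area = (16/2)·2.000²·sin(360°/16) = 12.25 mm²); Merging all regions: the regions partially overlap — summed areas 588.00 mm² minus the doubly-counted overlap 9.90 mm² gives 578.10 mm² — area = 578.10 mm². Checking containment: at z = 6 the cross-section extends beyond the z = 2.1 cross-section by about 2.35 mm².

part overhangs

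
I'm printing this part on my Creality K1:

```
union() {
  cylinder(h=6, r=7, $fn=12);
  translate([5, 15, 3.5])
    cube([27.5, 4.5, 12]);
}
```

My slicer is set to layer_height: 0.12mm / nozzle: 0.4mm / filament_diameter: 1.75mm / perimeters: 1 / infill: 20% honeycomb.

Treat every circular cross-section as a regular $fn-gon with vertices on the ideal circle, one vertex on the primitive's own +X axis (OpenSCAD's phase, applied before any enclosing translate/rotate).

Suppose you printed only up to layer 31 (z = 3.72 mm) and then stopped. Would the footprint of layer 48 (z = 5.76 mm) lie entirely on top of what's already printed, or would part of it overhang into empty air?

entirely on top

Compare the two slices. At z = 3.72: the r=7 cylinder gives a regular 12-gon of circumradius 7 (constant along its height) (area = (12/2)·7.000²·sin(360°/12) = 147.00 mm²); the 27.5×4.5 cube at (5, 15) contributes its full rectangle (area 123.75 mm²); Merging all regions: the 2 present regions are separate (no shared area or edge), so areas and boundary lengths simply add and each stays a separate island — area = 270.75 mm². At z = 5.76: the r=7 cylinder contributes a regular 12-gon of circumradius 7 (area = (12/2)·7.000²·sin(360°/12) = 147.00 mm²); the cube at (5, 15) is present — its section is the full 27.5×4.5 rectangle (area 123.75 mm²); Combining (union): the 2 present regions are separate (no shared area or edge), so areas and boundary lengths simply add and each stays a separate island — area = 270.75 mm². Checking containment: the cross-section at z = 5.76 is a subset of the cross-section at z = 3.72.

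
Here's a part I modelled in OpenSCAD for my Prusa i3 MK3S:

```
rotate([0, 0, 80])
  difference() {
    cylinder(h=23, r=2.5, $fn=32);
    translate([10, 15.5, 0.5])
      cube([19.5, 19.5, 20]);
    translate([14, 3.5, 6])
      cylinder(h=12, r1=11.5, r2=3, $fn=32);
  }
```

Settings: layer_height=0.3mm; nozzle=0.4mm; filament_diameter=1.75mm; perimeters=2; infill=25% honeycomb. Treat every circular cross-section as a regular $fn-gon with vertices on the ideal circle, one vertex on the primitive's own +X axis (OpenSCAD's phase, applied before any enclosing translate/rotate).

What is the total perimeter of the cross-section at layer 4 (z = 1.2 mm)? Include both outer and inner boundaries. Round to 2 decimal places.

15.68 mm

At z = 1.2 mm: the r=2.5 cylinder contributes a regular 32-gon of circumradius 2.5 (perimeter = 2·32·2.500·sin(180°/32) = 15.68 mm); the cube at (10, 15.5) (footprint 19.5×19.5) is included at this height (perimeter 78.00 mm); the cone at (14, 3.5) is absent (z outside [6, 18]); Taking the first minus the rest: starting from the r=2.5 cylinder, the 19.5×19.5 cube at (10, 15.5) misses the remaining region (no effect) — boundary = 15.68 mm; (whole slice rotated 80° about Z — lengths, areas and connectivity unchanged). Overall, the cross-section is a single solid region. Total boundary length (outer) = 15.68 mm.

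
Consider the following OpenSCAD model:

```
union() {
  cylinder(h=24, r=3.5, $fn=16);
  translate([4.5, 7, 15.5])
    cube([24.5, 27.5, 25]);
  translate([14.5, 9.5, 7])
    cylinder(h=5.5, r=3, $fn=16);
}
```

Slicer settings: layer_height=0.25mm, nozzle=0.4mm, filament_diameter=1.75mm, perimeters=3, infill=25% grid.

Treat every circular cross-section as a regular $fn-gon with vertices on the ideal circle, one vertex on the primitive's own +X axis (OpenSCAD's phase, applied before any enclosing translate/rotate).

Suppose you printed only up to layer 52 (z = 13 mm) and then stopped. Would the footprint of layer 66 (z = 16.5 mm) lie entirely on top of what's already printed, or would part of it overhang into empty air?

part overhangs

Compare the two slices. At z = 13: the r=3.5 cylinder contributes a regular 16-gon of circumradius 3.5 (area = (16/2)·3.500²·sin(360°/16) = 37.50 mm²); the cube at (4.5, 7) is absent (z outside [15.5, 40.5]); the cylinder at (14.5, 9.5) does not reach this height (z outside [7, 12.5]); Merging all regions: only the r=3.5 cylinder is present, so the union is just that shape — area = 37.50 mm². At z = 16.5: the r=3.5 cylinder gives a regular 16-gon of circumradius 3.5 (constant along its height) (area = (16/2)·3.500²·sin(360°/16) = 37.50 mm²); the 24.5×27.5 cube at (4.5, 7) contributes its full rectangle (area 673.75 mm²); the cylinder at (14.5, 9.5) is absent (z outside [7, 12.5]); Taking the union: the 2 present regions are separate (no shared area or edge), so areas and boundary lengths simply add and each stays a separate island — area = 711.25 mm². Checking containment: at z = 16.5 the cross-section extends beyond the z = 13 cross-section by about 673.75 mm².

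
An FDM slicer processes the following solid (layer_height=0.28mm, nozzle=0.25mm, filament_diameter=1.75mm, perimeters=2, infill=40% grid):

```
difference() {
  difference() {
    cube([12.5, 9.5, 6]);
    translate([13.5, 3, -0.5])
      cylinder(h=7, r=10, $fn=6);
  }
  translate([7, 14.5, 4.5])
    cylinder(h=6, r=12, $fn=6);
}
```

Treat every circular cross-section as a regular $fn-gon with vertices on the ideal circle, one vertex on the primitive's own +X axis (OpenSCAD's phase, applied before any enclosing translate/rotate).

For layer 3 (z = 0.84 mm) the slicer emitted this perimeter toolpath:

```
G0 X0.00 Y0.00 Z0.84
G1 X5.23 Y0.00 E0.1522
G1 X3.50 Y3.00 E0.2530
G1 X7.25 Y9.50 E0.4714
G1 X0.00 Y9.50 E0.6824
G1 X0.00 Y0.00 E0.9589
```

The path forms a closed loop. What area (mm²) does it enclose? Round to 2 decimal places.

48.03 mm²

Apply the shoelace formula to the sequence of (X, Y) vertices; enclosed area = 48.03 mm².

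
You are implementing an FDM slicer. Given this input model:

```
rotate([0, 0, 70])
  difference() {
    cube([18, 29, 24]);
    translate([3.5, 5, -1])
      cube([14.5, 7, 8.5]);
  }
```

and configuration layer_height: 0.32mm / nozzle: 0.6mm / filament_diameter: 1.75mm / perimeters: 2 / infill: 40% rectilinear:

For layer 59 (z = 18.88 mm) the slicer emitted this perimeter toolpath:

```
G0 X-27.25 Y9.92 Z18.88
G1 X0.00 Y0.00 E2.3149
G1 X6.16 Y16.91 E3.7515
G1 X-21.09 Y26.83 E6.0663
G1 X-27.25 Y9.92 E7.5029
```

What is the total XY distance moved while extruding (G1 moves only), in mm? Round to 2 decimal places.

93.99 mm

Sum the Euclidean lengths of each G1 segment: total = 93.99 mm.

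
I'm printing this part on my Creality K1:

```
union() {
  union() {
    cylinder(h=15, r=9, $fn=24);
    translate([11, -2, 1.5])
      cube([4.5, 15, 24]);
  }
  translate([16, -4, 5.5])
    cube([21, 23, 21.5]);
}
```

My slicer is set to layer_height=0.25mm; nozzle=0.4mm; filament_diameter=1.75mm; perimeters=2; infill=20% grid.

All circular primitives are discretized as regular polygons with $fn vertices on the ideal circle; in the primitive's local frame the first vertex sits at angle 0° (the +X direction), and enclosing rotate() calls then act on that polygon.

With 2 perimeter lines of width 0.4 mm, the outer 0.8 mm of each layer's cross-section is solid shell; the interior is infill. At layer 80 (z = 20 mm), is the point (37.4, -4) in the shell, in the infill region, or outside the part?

outside

At z = 20 mm: the cylinder is absent (z outside [0, 15]); the 4.5×15 cube at (11, -2) contributes its full rectangle; Combining (union): only the 4.5×15 cube at (11, -2) is present, so the union is just that shape — 1 connected region; the 21×23 cube at (16, -4) contributes its full rectangle; Merging all regions: the 2 present regions are separate (no shared area or edge), so areas and boundary lengths simply add and each stays a separate island — 2 connected regions. Overall, the cross-section has 2 separate islands. The nearest boundary edge runs (37.00, 19.00)→(37.00, -4.00); distance from the point to it = 0.40 mm. The point is not inside any of the regions above, so it lies outside the cross-section (0.40 mm from the nearest boundary).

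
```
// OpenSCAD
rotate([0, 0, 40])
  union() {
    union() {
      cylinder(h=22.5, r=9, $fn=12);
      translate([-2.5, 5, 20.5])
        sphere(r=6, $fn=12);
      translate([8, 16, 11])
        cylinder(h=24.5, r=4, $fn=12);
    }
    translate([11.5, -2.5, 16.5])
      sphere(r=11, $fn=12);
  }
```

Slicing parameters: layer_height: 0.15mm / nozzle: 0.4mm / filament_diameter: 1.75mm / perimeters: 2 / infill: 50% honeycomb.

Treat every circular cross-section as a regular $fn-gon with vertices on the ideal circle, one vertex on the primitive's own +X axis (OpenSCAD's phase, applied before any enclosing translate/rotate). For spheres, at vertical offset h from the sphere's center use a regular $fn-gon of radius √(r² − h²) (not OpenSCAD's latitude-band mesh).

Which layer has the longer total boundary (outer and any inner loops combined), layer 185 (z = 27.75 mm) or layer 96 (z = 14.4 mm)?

layer 96 (z = 14.4 mm)

Layer 185 (z = 27.75): the cylinder does not reach this height (z outside [0, 22.5]); the sphere at (-2.5, 5) is not intersected at this z (|z−center|=7.250 > r=6); the r=4 cylinder at (8, 16) contributes a regular 12-gon of circumradius 4 (perimeter = 2·12·4.000·sin(180°/12) = 24.85 mm); Combining (union): only the r=4 cylinder at (8, 16) is present, so the union is just that shape — boundary = 24.85 mm; the sphere at (11.5, -2.5) is absent (|z−center|=11.250 > r=11); Combining (union): only that combined region is present, so the union is just that shape — boundary = 24.85 mm; (whole slice rotated 40° about Z — lengths, areas and connectivity unchanged). So its perimeter = 24.85 mm. Layer 96 (z = 14.4): the cylinder: section is a regular 12-gon, circumradius r=9 (perimeter = 2·12·9.000·sin(180°/12) = 55.90 mm); the sphere at (-2.5, 5) does not reach this height (|z−center|=6.100 > r=6); the cylinder at (8, 16): section is a regular 12-gon, circumradius r=4 (perimeter = 2·12·4.000·sin(180°/12) = 24.85 mm); Taking the union: the 2 present regions are separate (no shared area or edge), so areas and boundary lengths simply add and each stays a separate island — boundary = 80.75 mm; the sphere at (11.5, -2.5): section is a regular 12-gon, circumradius = √(r²−h²) = √(11²−2.1²) = 10.798 (perimeter = 2·12·10.798·sin(180°/12) = 67.07 mm); Taking the union: the regions partially overlap (shared area 80.65 mm²), so the edge portions inside another operand are dropped and the merged outline is re-measured after clipping — boundary = 112.09 mm; (rotated 40° about Z; rotation is an isometry so areas/perimeters/island counts are preserved). So its perimeter = 112.09 mm. Layer 96 is larger (112.09 vs 24.85 mm).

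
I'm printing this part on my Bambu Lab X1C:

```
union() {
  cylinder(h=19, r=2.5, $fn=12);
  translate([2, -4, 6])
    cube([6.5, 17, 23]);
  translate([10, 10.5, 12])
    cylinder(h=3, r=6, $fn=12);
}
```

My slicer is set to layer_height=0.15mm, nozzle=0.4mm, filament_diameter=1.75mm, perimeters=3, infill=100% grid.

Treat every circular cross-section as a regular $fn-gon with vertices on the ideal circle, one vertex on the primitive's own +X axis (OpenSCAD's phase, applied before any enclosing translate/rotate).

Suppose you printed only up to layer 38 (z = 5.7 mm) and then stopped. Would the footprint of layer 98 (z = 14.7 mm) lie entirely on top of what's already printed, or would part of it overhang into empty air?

Compare the two slices. At z = 5.7: the r=2.5 cylinder contributes a regular 12-gon of circumradius 2.5 (area = (12/2)·2.500²·sin(360°/12) = 18.75 mm²); the cube at (2, -4) does not reach this height (z outside [6, 29]); the cylinder at (10, 10.5) does not reach this height (z outside [12, 15]); Merging all regions: only the r=2.5 cylinder is present, so the union is just that shape — area = 18.75 mm². At z = 14.7: the r=2.5 cylinder gives a regular 12-gon of circumradius 2.5 (constant along its height) (area = (12/2)·2.500²·sin(360°/12) = 18.75 mm²); the 6.5×17 cube at (2, -4) contributes its full rectangle (area 110.50 mm²); the r=6 cylinder at (10, 10.5) contributes a regular 12-gon of circumradius 6 (area = (12/2)·6.000²·sin(360°/12) = 108.00 mm²); Combining (union): the regions partially overlap — summed areas 237.25 mm² minus the doubly-counted overlap 29.57 mm² gives 207.68 mm² — area = 207.68 mm². Checking containment: at z = 14.7 the cross-section extends beyond the z = 5.7 cross-section by about 188.93 mm².

part overhangs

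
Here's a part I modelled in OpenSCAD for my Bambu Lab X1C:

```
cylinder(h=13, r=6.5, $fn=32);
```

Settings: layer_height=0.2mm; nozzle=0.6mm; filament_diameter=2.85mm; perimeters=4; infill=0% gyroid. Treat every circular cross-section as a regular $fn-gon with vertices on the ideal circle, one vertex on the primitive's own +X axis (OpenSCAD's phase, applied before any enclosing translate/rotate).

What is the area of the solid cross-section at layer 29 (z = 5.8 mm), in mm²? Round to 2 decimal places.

131.88 mm²

At z = 5.8 mm: the cylinder: section is a regular 32-gon, circumradius r=6.5 (area = (32/2)·6.500²·sin(360°/32) = 131.88 mm²). Overall, the cross-section is a single solid region. Net area = 131.88 mm².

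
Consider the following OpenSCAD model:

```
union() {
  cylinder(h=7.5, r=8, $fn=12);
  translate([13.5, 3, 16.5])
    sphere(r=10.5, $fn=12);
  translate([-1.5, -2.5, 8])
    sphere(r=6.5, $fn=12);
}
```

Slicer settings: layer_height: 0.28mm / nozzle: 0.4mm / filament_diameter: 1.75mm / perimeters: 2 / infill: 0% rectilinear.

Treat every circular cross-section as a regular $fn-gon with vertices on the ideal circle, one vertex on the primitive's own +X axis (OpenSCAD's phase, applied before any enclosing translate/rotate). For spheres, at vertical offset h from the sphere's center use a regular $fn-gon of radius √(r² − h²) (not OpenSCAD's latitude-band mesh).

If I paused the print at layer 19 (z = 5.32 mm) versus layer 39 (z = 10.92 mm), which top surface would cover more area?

Layer 19 (z = 5.32): the r=8 cylinder contributes a regular 12-gon of circumradius 8 (area = (12/2)·8.000²·sin(360°/12) = 192.00 mm²); the sphere at (13.5, 3) is absent (|z−center|=11.180 > r=10.5); the r=6.5 sphere at (-1.5, -2.5) contributes a regular 12-gon of circumradius √(6.5²−2.68²) = 5.922 (area = (12/2)·5.922²·sin(360°/12) = 105.20 mm²); Combining (union): the regions partially overlap — summed areas 297.20 mm² minus the doubly-counted overlap 99.12 mm² gives 198.08 mm² — area = 198.08 mm². So its area = 198.08 mm². Layer 39 (z = 10.92): the cylinder does not reach this height (z outside [0, 7.5]); the sphere at (13.5, 3): section is a regular 12-gon, circumradius = √(r²−h²) = √(10.5²−5.58²) = 8.895 (area = (12/2)·8.895²·sin(360°/12) = 237.34 mm²); the sphere at (-1.5, -2.5): section is a regular 12-gon, circumradius = √(r²−h²) = √(6.5²−2.92²) = 5.807 (area = (12/2)·5.807²·sin(360°/12) = 101.17 mm²); Merging all regions: the 2 present regions are separate (no shared area or edge), so areas and boundary lengths simply add and each stays a separate island — area = 338.51 mm². So its area = 338.51 mm². Layer 39 is larger (338.51 vs 198.08 mm²).

layer 39 (z = 10.92 mm)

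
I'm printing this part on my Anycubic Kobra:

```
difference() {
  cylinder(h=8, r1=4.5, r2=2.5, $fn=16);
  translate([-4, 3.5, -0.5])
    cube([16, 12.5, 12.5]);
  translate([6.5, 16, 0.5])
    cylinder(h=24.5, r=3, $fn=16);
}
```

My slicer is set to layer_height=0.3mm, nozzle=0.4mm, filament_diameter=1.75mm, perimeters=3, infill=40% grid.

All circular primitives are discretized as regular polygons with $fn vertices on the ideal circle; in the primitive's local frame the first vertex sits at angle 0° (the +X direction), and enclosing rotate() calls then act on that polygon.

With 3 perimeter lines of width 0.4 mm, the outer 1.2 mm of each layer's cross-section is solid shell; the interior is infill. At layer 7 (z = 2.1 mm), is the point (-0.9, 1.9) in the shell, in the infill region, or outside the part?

At z = 2.1 mm: the cone: at t=0.263 of its height the radius interpolates to r₁+(r₂−r₁)t = 3.975, giving a regular 16-gon of that circumradius; the 16×12.5 cube at (-4, 3.5) contributes its full rectangle; the r=3 cylinder at (6.5, 16) gives a regular 16-gon of circumradius 3 (constant along its height); Taking the first minus the rest: starting from the cone, the 16×12.5 cube at (-4, 3.5) partially overlaps it — only the 1.03 mm² overlap (of its 200.00 mm²) is removed, clipping the outline; the r=3 cylinder at (6.5, 16) misses the remaining region (no effect) — 1 connected region. Overall, the cross-section is a single solid region. The nearest boundary edge runs (-1.78, 3.50)→(1.78, 3.50); distance from the point to it = 1.60 mm. The point is inside the cross-section and 1.60 mm from the nearest boundary — more than the 1.2 mm shell width (3 × 0.4), so it's in the infill interior.

infill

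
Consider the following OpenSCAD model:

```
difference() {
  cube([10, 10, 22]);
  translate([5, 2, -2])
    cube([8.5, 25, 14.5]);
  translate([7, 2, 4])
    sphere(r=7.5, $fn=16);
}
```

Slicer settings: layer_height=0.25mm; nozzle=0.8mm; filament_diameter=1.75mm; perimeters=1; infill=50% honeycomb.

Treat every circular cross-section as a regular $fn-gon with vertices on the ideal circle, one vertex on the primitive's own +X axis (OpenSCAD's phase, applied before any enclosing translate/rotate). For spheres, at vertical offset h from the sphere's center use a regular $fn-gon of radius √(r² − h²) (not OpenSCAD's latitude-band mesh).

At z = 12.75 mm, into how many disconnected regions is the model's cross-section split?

At z = 12.75 mm: the cube is present — its section is the full 10×10 rectangle; the cube at (5, 2) is absent (z outside [-2, 12.5]); the sphere at (7, 2) is not intersected at this z (|z−center|=8.750 > r=7.5); After the difference (first − rest): none of the subtracted shapes is present at this height, so the 10×10 cube is unchanged — 1 connected region. The result has 1 disconnected region.

1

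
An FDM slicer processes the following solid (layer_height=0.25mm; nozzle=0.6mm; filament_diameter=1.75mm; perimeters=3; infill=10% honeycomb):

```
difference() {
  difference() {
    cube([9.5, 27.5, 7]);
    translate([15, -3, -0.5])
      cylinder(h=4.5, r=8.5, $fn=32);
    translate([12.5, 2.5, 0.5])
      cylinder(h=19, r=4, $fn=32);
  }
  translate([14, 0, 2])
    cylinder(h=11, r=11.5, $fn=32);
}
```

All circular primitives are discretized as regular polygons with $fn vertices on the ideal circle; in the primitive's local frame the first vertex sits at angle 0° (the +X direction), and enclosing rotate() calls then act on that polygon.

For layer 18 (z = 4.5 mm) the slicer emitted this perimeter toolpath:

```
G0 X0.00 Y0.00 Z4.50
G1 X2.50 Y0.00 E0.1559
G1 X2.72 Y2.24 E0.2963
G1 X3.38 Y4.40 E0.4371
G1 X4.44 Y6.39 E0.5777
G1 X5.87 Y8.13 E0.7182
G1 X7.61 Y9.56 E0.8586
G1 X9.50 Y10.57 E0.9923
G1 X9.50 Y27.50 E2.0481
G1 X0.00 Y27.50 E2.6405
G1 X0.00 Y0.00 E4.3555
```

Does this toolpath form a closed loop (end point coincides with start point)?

yes

Start point (G0): (0.00, 0.00). End point (last G1): the path returns to the start — closed.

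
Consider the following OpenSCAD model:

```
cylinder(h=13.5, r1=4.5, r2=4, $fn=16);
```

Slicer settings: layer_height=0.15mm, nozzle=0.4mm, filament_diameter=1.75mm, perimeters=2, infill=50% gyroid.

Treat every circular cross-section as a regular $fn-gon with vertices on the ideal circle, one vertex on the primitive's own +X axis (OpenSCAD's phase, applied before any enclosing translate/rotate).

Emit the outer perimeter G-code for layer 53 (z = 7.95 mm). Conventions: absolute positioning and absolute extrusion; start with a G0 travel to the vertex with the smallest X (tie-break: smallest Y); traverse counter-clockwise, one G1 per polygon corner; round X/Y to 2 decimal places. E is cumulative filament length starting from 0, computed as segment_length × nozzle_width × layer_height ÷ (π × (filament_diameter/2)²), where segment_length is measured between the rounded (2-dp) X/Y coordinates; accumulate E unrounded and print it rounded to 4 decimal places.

At z = 7.95 mm: the cone (r1=4.5→r2=4) has section circumradius 4.206 here — a regular 16-gon. The outline is a single polygon with 16 vertices. Extrusion per mm of travel: 0.4 × 0.15 / (π × 0.875²) = 0.024945. Accumulating E over each segment gives final E = 0.6552.

G0 X-4.21 Y0.00 Z7.95
G1 X-3.89 Y-1.61 E0.0409
G1 X-2.97 Y-2.97 E0.0819
G1 X-1.61 Y-3.89 E0.1229
G1 X0.00 Y-4.21 E0.1638
G1 X1.61 Y-3.89 E0.2048
G1 X2.97 Y-2.97 E0.2457
G1 X3.89 Y-1.61 E0.2867
G1 X4.21 Y0.00 E0.3276
G1 X3.89 Y1.61 E0.3686
G1 X2.97 Y2.97 E0.4095
G1 X1.61 Y3.89 E0.4505
G1 X0.00 Y4.21 E0.4914
G1 X-1.61 Y3.89 E0.5324
G1 X-2.97 Y2.97 E0.5733
G1 X-3.89 Y1.61 E0.6143
G1 X-4.21 Y0.00 E0.6552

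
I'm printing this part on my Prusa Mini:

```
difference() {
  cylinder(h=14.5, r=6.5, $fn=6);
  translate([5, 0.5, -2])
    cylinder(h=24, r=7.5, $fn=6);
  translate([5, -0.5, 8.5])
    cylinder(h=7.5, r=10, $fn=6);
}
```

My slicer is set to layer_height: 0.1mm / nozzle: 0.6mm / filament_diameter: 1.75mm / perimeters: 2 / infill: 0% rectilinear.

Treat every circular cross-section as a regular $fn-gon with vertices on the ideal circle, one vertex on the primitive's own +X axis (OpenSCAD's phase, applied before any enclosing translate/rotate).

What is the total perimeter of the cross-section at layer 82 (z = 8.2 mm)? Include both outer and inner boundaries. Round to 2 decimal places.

34.00 mm

At z = 8.2 mm: the r=6.5 cylinder gives a regular 6-gon of circumradius 6.5 (constant along its height) (perimeter = 2·6·6.500·sin(180°/6) = 39.00 mm); the r=7.5 cylinder at (5, 0.5) contributes a regular 6-gon of circumradius 7.5 (perimeter = 2·6·7.500·sin(180°/6) = 45.00 mm); the cylinder at (5, -0.5) does not reach this height (z outside [8.5, 16]); After the difference (first − rest): starting from the r=6.5 cylinder, the r=7.5 cylinder at (5, 0.5) partially overlaps it — only the 64.59 mm² overlap (of its 146.14 mm²) is removed, clipping the outline — boundary = 34.00 mm. Overall, the cross-section is a single solid region. Total boundary length (outer) = 34.00 mm.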